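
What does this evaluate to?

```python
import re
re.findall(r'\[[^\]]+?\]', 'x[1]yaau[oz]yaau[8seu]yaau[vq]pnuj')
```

Walking the string: at [1:4] → '[1]'; at [8:12] → '[oz]'; at [16:22] → '[8seu]'; at [26:30] → '[vq]'.
With no groups in the pattern, `findall` gives back each whole match — 4 here.

['[1]', '[oz]', '[8seu]', '[vq]']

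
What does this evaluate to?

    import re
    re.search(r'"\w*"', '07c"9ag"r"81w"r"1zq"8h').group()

'"9ag"'

`re.search` tries every starting position until one works.
The match spans [3:8] → '"9ag"'.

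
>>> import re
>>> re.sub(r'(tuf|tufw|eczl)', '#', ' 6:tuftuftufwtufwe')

Alternation tries branches left to right and keeps the first one that lets the overall match succeed at that position.
Matches: at [3:6] → 'tuf'; at [6:9] → 'tuf'; at [9:12] → 'tuf'; at [13:16] → 'tuf'.
Every occurrence is swapped for '#'.

' 6:###w#we'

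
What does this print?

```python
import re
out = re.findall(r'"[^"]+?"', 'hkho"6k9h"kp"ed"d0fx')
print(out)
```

['"6k9h"', '"ed"']

`findall` yields the raw match text (2 of them) because the pattern has no groups.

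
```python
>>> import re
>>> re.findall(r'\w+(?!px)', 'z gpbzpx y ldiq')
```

`(?!…)`/`(?<!…)` only lets a position through if the neighbouring text does NOT match; no characters are consumed.
Matches: at [0:1] → 'z'; at [2:8] → 'gpbzpx'; at [9:10] → 'y'; at [11:15] → 'ldiq'.
Since nothing is captured, `findall` lists the 4 matched substrings directly.

['z', 'gpbzpx', 'y', 'ldiq']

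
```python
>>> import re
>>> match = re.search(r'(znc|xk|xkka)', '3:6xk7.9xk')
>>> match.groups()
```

The match spans [3:5] → 'xk'.
Captured: group 1 = 'xk'.

('xk',)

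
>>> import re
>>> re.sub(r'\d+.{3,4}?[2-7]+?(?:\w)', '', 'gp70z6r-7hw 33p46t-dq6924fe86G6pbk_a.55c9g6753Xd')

Pattern: one or more of a digit, then 3 to 4 of any character (lazy), then one or more of a character in [2-7] (lazy); then a word character (non-capturing group).
Because the quantifier is non-greedy, it stops expanding at the earliest point where the rest of the pattern can succeed.
Matches: at [2:10] → '70z6r-7h'; at [12:18] → '33p46t'; at [21:30] → '6924fe86G'; at [37:44] → '55c9g67'.
`sub` substitutes '' at each match site.

'gpw -dq6pbk_a.53Xd'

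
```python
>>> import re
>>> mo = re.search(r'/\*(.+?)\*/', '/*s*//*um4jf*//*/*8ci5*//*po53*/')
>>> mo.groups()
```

('s',)

The match spans [0:5] → '/*s*/'.
Captured: group 1 = 's'.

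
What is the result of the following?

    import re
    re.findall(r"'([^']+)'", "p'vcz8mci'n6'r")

Walking the string: at [1:10] match "'vcz8mci'", group 1 = 'vcz8mci'.
One capturing group, so `findall` returns just the captured substring from the one match — 1 in all.

['vcz8mci']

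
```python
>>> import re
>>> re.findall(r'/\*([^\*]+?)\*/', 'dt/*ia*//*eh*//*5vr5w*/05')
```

['ia', 'eh', '5vr5w']

`findall` collects group 1 from each match (3 total).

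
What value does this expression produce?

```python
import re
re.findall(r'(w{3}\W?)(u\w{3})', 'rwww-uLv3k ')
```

[('www-', 'uLv3')]

Pattern: exactly 3 of the literal 'w', then optionally a non-word character (captured); then a literal 'u', then exactly 3 of a word character (captured).
Scanning left to right: at [1:9] match 'www-uLv3', groups = ('www-', 'uLv3').
2 groups means the one result is a tuple of 2 captured strings — 1 here.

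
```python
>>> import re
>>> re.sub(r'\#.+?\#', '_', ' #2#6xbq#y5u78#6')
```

' _6xbq_6'

A non-greedy quantifier consumes as few characters as it can — just enough that the remainder of the pattern still matches from where it stops; whatever follows it matches normally.
Matches: at [1:4] → '#2#'; at [8:15] → '#y5u78#'.
Each match is replaced by '_'.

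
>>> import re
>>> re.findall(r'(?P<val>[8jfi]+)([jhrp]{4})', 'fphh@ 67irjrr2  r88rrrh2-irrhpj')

[('i', 'rjrr'), ('88', 'rrrh'), ('i', 'rrhp')]

The pattern matches one or more of one of [8jfi] (captured as 'val'); then exactly 4 of one of [jhrp] (captured).
Scanning left to right: at [8:13] match 'irjrr', groups = ('i', 'rjrr'); at [17:23] match '88rrrh', groups = ('88', 'rrrh'); at [25:30] match 'irrhp', groups = ('i', 'rrhp').
Multiple groups make `findall` return tuples — one 2-tuple for each match.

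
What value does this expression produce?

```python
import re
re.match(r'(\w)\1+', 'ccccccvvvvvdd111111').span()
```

(0, 6)

After group 1 captures some text, `\1` only succeeds where that same text appears again.
With `match`, the pattern is implicitly anchored at the beginning.
The match spans [0:6] → 'cccccc'.
Captured: group 1 = 'c'.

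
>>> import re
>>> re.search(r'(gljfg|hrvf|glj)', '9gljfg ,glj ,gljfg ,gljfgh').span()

(1, 6)

`|` is ordered: at each position the engine commits to the first alternative that works.
The match spans [1:6] → 'gljfg'.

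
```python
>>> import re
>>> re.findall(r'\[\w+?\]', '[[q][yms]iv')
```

Scanning left to right: at [1:4] → '[q]'; at [4:9] → '[yms]'.
No capturing groups, so `findall` returns the 2 full match strings.

['[q]', '[yms]']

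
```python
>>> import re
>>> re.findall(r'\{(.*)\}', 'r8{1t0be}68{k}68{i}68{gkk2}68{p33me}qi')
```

['1t0be}68{k}68{i}68{gkk2}68{p33me']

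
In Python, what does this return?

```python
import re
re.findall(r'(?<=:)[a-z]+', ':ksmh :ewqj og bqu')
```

['ksmh', 'ewqj']

Because the assertion is zero-width, the text it checks is not consumed and won't appear in the result.
`findall` yields the raw match text (2 of them) because the pattern has no groups.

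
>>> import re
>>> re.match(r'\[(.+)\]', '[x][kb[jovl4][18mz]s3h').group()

'[x][kb[jovl4][18mz]'

`re.match` only tries the pattern at the start of the string.
The match spans [0:19] → '[x][kb[jovl4][18mz]'.
Captured: group 1 = 'x][kb[jovl4][18mz'.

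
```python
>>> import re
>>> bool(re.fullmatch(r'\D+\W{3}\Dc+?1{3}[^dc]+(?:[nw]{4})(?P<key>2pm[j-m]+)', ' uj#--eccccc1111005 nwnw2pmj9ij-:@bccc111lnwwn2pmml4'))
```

`fullmatch` succeeds only if the pattern covers the string from start to end.
Here the pattern can't cover the whole string, so the call returns None, and `bool(None)` is False.

False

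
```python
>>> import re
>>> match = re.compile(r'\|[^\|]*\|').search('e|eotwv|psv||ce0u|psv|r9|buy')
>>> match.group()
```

'|eotwv|'

The match spans [1:8] → '|eotwv|'.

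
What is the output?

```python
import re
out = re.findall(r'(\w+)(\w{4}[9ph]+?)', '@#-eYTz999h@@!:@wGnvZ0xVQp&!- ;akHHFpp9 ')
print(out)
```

Pattern: one or more of a word character (captured); then exactly 4 of a word character, then one or more of one of [9ph] (lazy) (captured).
Scanning left to right: at [3:11] match 'eYTz999h', groups = ('eYT', 'z999h'); at [16:26] match 'wGnvZ0xVQp', groups = ('wGnvZ', '0xVQp'); at [31:39] match 'akHHFpp9', groups = ('akH', 'HFpp9').
2 groups means each result is a tuple of 2 captured strings — 3 here.

[('eYT', 'z999h'), ('wGnvZ', '0xVQp'), ('akH', 'HFpp9')]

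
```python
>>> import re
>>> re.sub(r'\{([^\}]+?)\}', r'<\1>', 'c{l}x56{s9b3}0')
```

'c<l>x56<s9b3>0'

Matches: at [1:4] → '{l}'; at [7:13] → '{s9b3}'.
`\1` in the replacement pulls in group 1's text for each match.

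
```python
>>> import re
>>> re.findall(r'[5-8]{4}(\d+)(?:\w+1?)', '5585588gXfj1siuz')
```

`findall` collects group 1 from the one match (1 total).

['588']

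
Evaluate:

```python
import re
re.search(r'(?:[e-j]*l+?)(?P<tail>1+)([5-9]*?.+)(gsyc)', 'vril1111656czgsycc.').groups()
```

('1111', '656cz', 'gsyc')

The match spans [2:17] → 'il1111656czgsyc'.
Captured: group 1 = '1111', group 2 = '656cz', group 3 = 'gsyc'.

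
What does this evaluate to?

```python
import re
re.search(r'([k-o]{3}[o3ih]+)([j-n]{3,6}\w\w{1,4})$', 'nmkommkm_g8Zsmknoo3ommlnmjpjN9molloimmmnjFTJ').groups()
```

The match spans [31:44] → 'olloimmmnjFTJ'.
Captured: group 1 = 'olloi', group 2 = 'mmmnjFTJ'.

('olloi', 'mmmnjFTJ')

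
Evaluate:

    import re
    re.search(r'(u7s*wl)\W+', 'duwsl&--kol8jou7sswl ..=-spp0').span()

The match spans [14:25] → 'u7sswl ..=-'.

(14, 25)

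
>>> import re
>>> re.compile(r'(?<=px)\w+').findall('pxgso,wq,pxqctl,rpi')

['gso', 'qctl']

The positive lookaround only admits positions where the adjacent text matches; those characters stay outside the span.
`findall` yields the raw match text (2 of them) because the pattern has no groups.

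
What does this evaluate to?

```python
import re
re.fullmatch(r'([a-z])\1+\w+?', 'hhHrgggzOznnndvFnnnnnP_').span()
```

After group 1 captures some text, `\1` only succeeds where that same text appears again.
`re.fullmatch` requires the pattern to consume the entire string.
The match spans [0:23] → 'hhHrgggzOznnndvFnnnnnP_'.
Captured: group 1 = 'h'.

(0, 23)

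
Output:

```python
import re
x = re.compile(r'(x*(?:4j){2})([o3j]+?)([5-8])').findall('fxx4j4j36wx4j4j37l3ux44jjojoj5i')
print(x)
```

`findall` packs the 3 group values into a tuple for every match.

[('xx4j4j', '3', '6'), ('x4j4j', '3', '7')]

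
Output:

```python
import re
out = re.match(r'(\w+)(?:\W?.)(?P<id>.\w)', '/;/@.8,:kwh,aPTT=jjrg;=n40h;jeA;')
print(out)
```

None

Pattern: one or more of a word character (captured); then optionally a non-word character, then any character (non-capturing group); then any character, then a word character (captured as 'id').
`re.match` won't scan ahead — the pattern has to work from the very first character.
Here the pattern fails at index 0, so the call returns None.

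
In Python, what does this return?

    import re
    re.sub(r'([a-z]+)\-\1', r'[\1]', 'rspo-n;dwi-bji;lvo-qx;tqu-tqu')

The backreference `\1` re-matches whatever the first group consumed, character for character.
Matches: at [22:29] → 'tqu-tqu'.
The replacement refers to a captured group, so each match is rewritten using its own captured text.

'rspo-n;dwi-bji;lvo-qx;[tqu]'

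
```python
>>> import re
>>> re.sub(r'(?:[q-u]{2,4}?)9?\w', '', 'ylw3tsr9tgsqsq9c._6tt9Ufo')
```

'ylw39tgq9c._6fo'

The pattern matches 2 to 4 of a character in [q-u] (lazy) (non-capturing group); then optionally a literal '9', then a word character.
The `?` after the quantifier makes it lazy — it takes as little as possible before letting the rest of the pattern try.
Matches: at [4:7] → 'tsr'; at [10:13] → 'sqs'; at [19:23] → 'tt9U'.
Every occurrence is swapped for ''.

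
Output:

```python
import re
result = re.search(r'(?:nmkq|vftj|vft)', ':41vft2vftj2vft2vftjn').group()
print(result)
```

vft

`re.search` scans for the first position where the pattern succeeds.
The match spans [3:6] → 'vft'.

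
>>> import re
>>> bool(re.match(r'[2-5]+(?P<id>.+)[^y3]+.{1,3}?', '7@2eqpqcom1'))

This matches one or more of a character in [2-5]; then one or more of any character (captured as 'id'); then one or more of any character except [y3], then 1 to 3 of any character (lazy).
`re.match` only tries the pattern at the start of the string.
Here the pattern fails at index 0, so the call returns None, and `bool(None)` is False.

False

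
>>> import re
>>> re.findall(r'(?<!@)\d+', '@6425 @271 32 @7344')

A negative assertion filters positions out without eating any characters.
Scanning left to right: at [2:5] → '425'; at [8:10] → '71'; at [11:13] → '32'; at [16:19] → '344'.
With no groups in the pattern, `findall` gives back each whole match — 4 here.

['425', '71', '32', '344']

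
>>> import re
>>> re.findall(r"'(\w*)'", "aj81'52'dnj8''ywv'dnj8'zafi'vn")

['52', '', 'dnj8']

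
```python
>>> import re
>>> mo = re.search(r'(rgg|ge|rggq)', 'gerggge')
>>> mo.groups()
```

The match spans [0:2] → 'ge'.
Captured: group 1 = 'ge'.

('ge',)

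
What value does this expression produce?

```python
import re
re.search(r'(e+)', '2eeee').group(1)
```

'eeee'

The match spans [1:5] → 'eeee'.
Captured: group 1 = 'eeee'.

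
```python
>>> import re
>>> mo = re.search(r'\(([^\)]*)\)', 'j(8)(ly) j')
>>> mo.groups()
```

('8',)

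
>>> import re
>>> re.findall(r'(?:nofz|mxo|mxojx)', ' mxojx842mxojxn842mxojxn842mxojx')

Alternation tries branches left to right and keeps the first one that lets the overall match succeed at that position.
Walking the string: at [1:4] → 'mxo'; at [9:12] → 'mxo'; at [18:21] → 'mxo'; at [27:30] → 'mxo'.
With no groups in the pattern, `findall` gives back each whole match — 4 here.

['mxo', 'mxo', 'mxo', 'mxo']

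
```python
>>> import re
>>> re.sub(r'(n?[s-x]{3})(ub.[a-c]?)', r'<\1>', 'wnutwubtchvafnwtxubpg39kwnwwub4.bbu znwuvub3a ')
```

Pattern: optionally the literal 'n', then exactly 3 of a character in [s-x] (captured); then the literal 'ub', then any character, then optionally a character in [a-c] (captured).
Matches: at [1:9] → 'nutwubtc'; at [13:20] → 'nwtxubp'; at [37:45] → 'nwuvub3a'.
Each match is replaced using the text its own group 1 captured.

'w<nutw>hvaf<nwtx>g39kwnwwub4.bbu z<nwuv> '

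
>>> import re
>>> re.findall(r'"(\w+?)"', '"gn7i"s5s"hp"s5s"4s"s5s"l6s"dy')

Walking the string: at [0:6] match '"gn7i"', group 1 = 'gn7i'; at [9:13] match '"hp"', group 1 = 'hp'; at [16:20] match '"4s"', group 1 = '4s'; at [23:28] match '"l6s"', group 1 = 'l6s'.
`findall` collects group 1 from each match (4 total).

['gn7i', 'hp', '4s', 'l6s']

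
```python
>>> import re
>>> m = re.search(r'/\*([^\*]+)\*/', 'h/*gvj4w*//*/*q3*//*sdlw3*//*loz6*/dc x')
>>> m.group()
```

'/*gvj4w*/'

Unlike `match`, `search` isn't anchored — it looks for the pattern anywhere in the string.
The match spans [1:10] → '/*gvj4w*/'.
Captured: group 1 = 'gvj4w'.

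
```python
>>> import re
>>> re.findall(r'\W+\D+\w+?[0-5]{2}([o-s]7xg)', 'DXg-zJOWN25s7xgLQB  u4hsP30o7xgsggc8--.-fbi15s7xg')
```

One capturing group, so `findall` returns just the captured substring from each match — 3 in all.

['s7xg', 'o7xg', 's7xg']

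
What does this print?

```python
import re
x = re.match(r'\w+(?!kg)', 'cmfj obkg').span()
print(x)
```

`re.match` only tries the pattern at the start of the string.
The match spans [0:4] → 'cmfj'.

(0, 4)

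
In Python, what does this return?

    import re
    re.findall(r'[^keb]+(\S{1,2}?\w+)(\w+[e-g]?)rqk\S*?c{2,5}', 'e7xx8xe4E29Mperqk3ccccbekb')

The pattern matches one or more of any character except [keb]; then 1 to 2 of a non-whitespace character (lazy), then one or more of a word character (captured); then one or more of a word character, then optionally a character in [e-g] (captured); then the literal 'rqk', then zero or more of a non-whitespace character (lazy), then 2 to 5 of the literal 'c'.
Scanning left to right: at [1:22] match '7xx8xe4E29Mperqk3cccc', groups = ('e4E29Mp', 'e').
2 groups means the one result is a tuple of 2 captured strings — 1 here.

[('e4E29Mp', 'e')]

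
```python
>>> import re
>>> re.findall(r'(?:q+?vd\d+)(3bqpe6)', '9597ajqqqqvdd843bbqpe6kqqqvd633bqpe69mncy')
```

['3bqpe6']

This matches one or more of the literal 'q' (lazy), then the literal 'vd', then one or more of a digit (non-capturing group); then the literal '3bq', then the literal 'pe6' (captured).
One capturing group, so `findall` returns just the captured substring from the one match — 1 in all.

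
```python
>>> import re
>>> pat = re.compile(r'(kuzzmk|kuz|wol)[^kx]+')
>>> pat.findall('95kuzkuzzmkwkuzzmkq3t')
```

['kuzzmk', 'kuzzmk']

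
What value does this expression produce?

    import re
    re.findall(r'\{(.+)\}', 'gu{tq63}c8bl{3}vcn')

['tq63}c8bl{3']

`findall` collects group 1 from the one match (1 total).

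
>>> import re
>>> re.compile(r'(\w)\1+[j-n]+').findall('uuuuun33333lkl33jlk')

['u', '3', '3']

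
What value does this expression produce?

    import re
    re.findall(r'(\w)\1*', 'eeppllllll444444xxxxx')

['e', 'p', 'l', '4', 'x']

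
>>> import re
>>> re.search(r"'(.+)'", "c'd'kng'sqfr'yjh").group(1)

"d'kng'sqfr"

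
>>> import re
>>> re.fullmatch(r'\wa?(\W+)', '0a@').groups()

The pattern matches a word character, then optionally a literal 'a'; then one or more of a non-word character (captured).
For `fullmatch`, every character of the input must be accounted for by the pattern.
The match spans [0:3] → '0a@'.
Captured: group 1 = '@'.

('@',)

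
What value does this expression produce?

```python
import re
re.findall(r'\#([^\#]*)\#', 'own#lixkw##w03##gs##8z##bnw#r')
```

['lixkw', 'w03', 'gs', '8z', 'bnw']

Because there's exactly one group, `findall` drops the full match and keeps group 1 from each hit.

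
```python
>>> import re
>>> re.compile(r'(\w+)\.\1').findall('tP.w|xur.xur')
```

The backreference `\1` re-matches whatever the first group consumed, character for character.
Walking the string: at [5:12] match 'xur.xur', group 1 = 'xur'.
Because there's exactly one group, `findall` drops the full match and keeps group 1 from the one hit.

['xur']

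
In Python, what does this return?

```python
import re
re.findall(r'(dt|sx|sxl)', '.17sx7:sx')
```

Scanning left to right: at [3:5] match 'sx', group 1 = 'sx'; at [7:9] match 'sx', group 1 = 'sx'.
One capturing group, so `findall` returns just the captured substring from each match — 2 in all.

['sx', 'sx']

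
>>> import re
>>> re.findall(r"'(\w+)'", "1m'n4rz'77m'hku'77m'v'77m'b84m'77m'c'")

Scanning left to right: at [2:8] match "'n4rz'", group 1 = 'n4rz'; at [11:16] match "'hku'", group 1 = 'hku'; at [19:22] match "'v'", group 1 = 'v'; at [25:31] match "'b84m'", group 1 = 'b84m'; at [34:37] match "'c'", group 1 = 'c'.
One capturing group, so `findall` returns just the captured substring from each match — 5 in all.

['n4rz', 'hku', 'v', 'b84m', 'c']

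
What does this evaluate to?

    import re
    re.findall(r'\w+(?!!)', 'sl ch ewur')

['sl', 'ch', 'ewur']

A negative assertion filters positions out without eating any characters.
Scanning left to right: at [0:2] → 'sl'; at [3:5] → 'ch'; at [6:10] → 'ewur'.
`findall` yields the raw match text (3 of them) because the pattern has no groups.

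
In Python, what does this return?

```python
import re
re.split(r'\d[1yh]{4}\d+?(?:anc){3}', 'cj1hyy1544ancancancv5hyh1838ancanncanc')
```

['cj', 'v5hyh1838ancanncanc']

The pattern matches a digit, then exactly 4 of one of [1yh]; then one or more of a digit (lazy), then the literal 'anc' repeated 3 times.
Matches to split on: at [2:19] → '1hyy1544ancancanc'.
Each match becomes a cut point; 2 segments remain.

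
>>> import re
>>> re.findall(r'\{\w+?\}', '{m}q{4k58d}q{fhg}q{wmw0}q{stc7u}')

['{m}', '{4k58d}', '{fhg}', '{wmw0}', '{stc7u}']

No capturing groups, so `findall` returns the 5 full match strings.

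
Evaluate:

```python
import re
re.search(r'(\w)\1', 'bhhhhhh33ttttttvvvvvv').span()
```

(1, 3)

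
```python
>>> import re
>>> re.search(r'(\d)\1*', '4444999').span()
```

(0, 4)

After group 1 captures some text, `\1` only succeeds where that same text appears again.
Unlike `match`, `search` isn't anchored — it looks for the pattern anywhere in the string.
The match spans [0:4] → '4444'.
Captured: group 1 = '4'.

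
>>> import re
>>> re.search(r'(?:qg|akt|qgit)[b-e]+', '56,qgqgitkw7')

None

Unlike `match`, `search` isn't anchored — it looks for the pattern anywhere in the string.
Here nothing in the string fits, so the call returns None.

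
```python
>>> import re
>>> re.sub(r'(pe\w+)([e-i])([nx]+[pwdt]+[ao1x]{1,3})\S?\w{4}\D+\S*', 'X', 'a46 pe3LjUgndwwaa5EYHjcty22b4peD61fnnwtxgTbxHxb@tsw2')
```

This matches the literal 'pe', then one or more of a word character (captured); then a character in [e-i] (captured); then one or more of one of [nx], then one or more of one of [pwdt], then 1 to 3 of one of [ao1x] (captured); then optionally a non-whitespace character, then exactly 4 of a word character, then one or more of a non-digit; then zero or more of a non-whitespace character.
Matches: at [4:52] → 'pe3LjUgndwwaa5EYHjcty22b4peD61fnnwtxgTbxHxb@tsw2'.
Every occurrence is swapped for 'X'.

'a46 X'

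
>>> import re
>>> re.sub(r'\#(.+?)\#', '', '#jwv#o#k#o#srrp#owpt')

With the lazy modifier that quantifier settles for the fewest repetitions that let the rest of the pattern succeed (the atoms after it are unaffected and can still be greedy).
Matches: at [0:5] → '#jwv#'; at [6:9] → '#k#'; at [10:16] → '#srrp#'.
Each match is replaced by ''.

'ooowpt'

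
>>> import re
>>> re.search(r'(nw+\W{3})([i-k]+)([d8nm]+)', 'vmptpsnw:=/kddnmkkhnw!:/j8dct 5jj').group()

'nw:=/kddnm'

This matches a literal 'n', then one or more of the literal 'w', then exactly 3 of a non-word character (captured); then one or more of a character in [i-k] (captured); then one or more of one of [d8nm] (captured).
`search` walks the string left to right and returns the first match it finds.
The match spans [6:16] → 'nw:=/kddnm'.
Captured: group 1 = 'nw:=/', group 2 = 'k', group 3 = 'ddnm'.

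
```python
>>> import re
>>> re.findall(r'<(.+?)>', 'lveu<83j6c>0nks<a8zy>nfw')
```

Lazy quantifiers expand one character at a time until the remainder of the pattern can match.
`findall` collects group 1 from each match (2 total).

['83j6c', 'a8zy']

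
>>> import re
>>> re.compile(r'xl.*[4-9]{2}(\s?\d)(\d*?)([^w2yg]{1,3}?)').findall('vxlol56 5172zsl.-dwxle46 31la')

[(' 3', '', '1')]

Pattern: the literal 'xl', then zero or more of any character, then exactly 2 of a character in [4-9]; then optionally whitespace, then a digit (captured); then zero or more of a digit (lazy) (captured); then 1 to 3 of any character except [w2yg] (lazy) (captured).
Because the quantifier is non-greedy, it stops expanding at the earliest point where the rest of the pattern can succeed.
Matches: at [1:27] match 'xlol56 5172zsl.-dwxle46 31', groups = (' 3', '', '1').
Multiple groups make `findall` return tuples — one 3-tuple for the one match.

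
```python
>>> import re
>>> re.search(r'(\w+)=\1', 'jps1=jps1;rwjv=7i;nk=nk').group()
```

The backreference `\1` re-matches whatever the first group consumed, character for character.
Unlike `match`, `search` isn't anchored — it looks for the pattern anywhere in the string.
The match spans [0:9] → 'jps1=jps1'.
Captured: group 1 = 'jps1'.

'jps1=jps1'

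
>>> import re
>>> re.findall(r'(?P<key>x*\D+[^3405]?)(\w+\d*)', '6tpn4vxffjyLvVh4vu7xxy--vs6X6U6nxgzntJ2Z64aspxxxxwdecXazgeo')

[('tpn', '4vxffjyLvVh4vu7xxy'), ('--vs6', 'X6U6nxgzntJ2Z64aspxxxxwdecXazgeo')]

The pattern matches zero or more of the literal 'x', then one or more of a non-digit, then optionally any character except [3405] (captured as 'key'); then one or more of a word character, then zero or more of a digit (captured).
Matches: at [1:22] match 'tpn4vxffjyLvVh4vu7xxy', groups = ('tpn', '4vxffjyLvVh4vu7xxy'); at [22:59] match '--vs6X6U6nxgzntJ2Z64aspxxxxwdecXazgeo', groups = ('--vs6', 'X6U6nxgzntJ2Z64aspxxxxwdecXazgeo').
Multiple groups make `findall` return tuples — one 2-tuple for each match.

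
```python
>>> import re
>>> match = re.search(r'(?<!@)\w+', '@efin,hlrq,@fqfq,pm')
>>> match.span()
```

`(?!…)`/`(?<!…)` only lets a position through if the neighbouring text does NOT match; no characters are consumed.
The match spans [2:5] → 'fin'.

(2, 5)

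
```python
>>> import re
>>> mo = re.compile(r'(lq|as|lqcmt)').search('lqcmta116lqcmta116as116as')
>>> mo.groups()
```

Alternation isn't longest-match — the leftmost alternative that fits at this position is chosen.
`re.search` scans for the first position where the pattern succeeds.
The match spans [0:2] → 'lq'.
Captured: group 1 = 'lq'.

('lq',)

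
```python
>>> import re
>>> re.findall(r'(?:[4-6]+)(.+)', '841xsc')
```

['1xsc']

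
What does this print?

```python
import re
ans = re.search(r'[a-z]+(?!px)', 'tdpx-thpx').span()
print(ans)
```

The negative lookahead/lookbehind blocks any match where the forbidden context is present.
`search` walks the string left to right and returns the first match it finds.
The match spans [0:4] → 'tdpx'.

(0, 4)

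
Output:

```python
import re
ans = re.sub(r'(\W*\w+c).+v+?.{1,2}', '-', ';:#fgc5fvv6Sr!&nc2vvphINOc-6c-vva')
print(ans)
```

This matches zero or more of a non-word character, then one or more of a word character, then the literal 'c' (captured); then one or more of any character, then one or more of a literal 'v' (lazy), then 1 to 2 of any character.
Each match is replaced by '-'.

-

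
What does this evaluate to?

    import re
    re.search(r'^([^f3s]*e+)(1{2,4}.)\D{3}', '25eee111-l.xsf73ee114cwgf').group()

'25eee111-l.x'

Pattern: anchored at the start of the string; then zero or more of any character except [f3s], then one or more of the literal 'e' (captured); then 2 to 4 of the literal '1', then any character (captured); then exactly 3 of a non-digit.
The match spans [0:12] → '25eee111-l.x'.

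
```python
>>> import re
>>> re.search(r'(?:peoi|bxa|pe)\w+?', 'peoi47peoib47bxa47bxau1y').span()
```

`|` is ordered: at each position the engine commits to the first alternative that works.
The match spans [0:5] → 'peoi4'.

(0, 5)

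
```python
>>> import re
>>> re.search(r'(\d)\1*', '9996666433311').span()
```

The backreference `\1` re-matches whatever the first group consumed, character for character.
`re.search` scans for the first position where the pattern succeeds.
The match spans [0:3] → '999'.
Captured: group 1 = '9'.

(0, 3)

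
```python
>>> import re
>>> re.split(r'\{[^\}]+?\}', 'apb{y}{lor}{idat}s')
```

['apb', '', '', 's']

Matches to split on: at [3:6] → '{y}'; at [6:11] → '{lor}'; at [11:17] → '{idat}'.
Splitting on the pattern gives 4 pieces.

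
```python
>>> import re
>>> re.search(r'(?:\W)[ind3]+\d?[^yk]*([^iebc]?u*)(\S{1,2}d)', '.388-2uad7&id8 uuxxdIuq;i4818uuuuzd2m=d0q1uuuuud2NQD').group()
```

'.388-2uad7&id8 uuxxdIuq;i4818uuuuzd2m=d0q1uuuuud'

The pattern matches a non-word character (non-capturing group); then one or more of one of [ind3], then optionally a digit, then zero or more of any character except [yk]; then optionally any character except [iebc], then zero or more of a literal 'u' (captured); then 1 to 2 of a non-whitespace character, then the literal 'd' (captured).
`re.search` tries every starting position until one works.
The match spans [0:48] → '.388-2uad7&id8 uuxxdIuq;i4818uuuuzd2m=d0q1uuuuud'.
Captured: group 1 = '', group 2 = 'ud'.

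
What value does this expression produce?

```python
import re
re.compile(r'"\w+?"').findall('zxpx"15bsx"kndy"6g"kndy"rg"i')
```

No capturing groups, so `findall` returns the 3 full match strings.

['"15bsx"', '"6g"', '"rg"']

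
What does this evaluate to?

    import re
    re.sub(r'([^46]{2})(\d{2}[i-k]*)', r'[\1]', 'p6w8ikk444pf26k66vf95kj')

Pattern: exactly 2 of any character except [46] (captured); then exactly 2 of a digit, then zero or more of a character in [i-k] (captured).
The replacement refers to a captured group, so each match is rewritten using its own captured text.

'p6w8i[kk]4[pf]66[vf]'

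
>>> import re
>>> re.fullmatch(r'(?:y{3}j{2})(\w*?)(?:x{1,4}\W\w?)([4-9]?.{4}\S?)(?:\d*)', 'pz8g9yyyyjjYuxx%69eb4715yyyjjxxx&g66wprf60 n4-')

For `fullmatch`, every character of the input must be accounted for by the pattern.
Here the pattern can't cover the whole string, so the call returns None.

None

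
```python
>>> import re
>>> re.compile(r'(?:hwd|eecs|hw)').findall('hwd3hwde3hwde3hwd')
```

['hwd', 'hwd', 'hwd', 'hwd']

Alternation tries branches left to right and keeps the first one that lets the overall match succeed at that position.
Matches: at [0:3] → 'hwd'; at [4:7] → 'hwd'; at [9:12] → 'hwd'; at [14:17] → 'hwd'.
`findall` yields the raw match text (4 of them) because the pattern has no groups.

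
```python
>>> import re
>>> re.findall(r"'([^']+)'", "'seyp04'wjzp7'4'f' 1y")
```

['seyp04', '4']

Matches: at [0:8] match "'seyp04'", group 1 = 'seyp04'; at [13:16] match "'4'", group 1 = '4'.
With a single group, `findall` returns only what that group captured — 2 items.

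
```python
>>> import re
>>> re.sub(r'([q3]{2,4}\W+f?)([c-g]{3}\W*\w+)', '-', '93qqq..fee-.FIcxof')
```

This matches 2 to 4 of one of [q3], then one or more of a non-word character, then optionally the literal 'f' (captured); then exactly 3 of a character in [c-g], then zero or more of a non-word character, then one or more of a word character (captured).
Matches: at [1:18] → '3qqq..fee-.FIcxof'.
Every occurrence is swapped for '-'.

'9-'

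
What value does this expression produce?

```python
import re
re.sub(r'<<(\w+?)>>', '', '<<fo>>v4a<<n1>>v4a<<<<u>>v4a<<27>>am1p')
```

'v4av4a<<v4aam1p'

Matches: at [0:6] → '<<fo>>'; at [9:15] → '<<n1>>'; at [20:25] → '<<u>>'; at [28:34] → '<<27>>'.
`sub` substitutes '' at each match site.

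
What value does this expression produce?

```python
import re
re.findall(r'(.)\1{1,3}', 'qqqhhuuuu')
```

['q', 'h', 'u']

After group 1 captures some text, `\1` only succeeds where that same text appears again.
Because there's exactly one group, `findall` drops the full match and keeps group 1 from each hit.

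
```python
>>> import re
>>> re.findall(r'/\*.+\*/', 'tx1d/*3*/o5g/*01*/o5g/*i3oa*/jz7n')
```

`findall` yields the raw match text (1 of them) because the pattern has no groups.

['/*3*/o5g/*01*/o5g/*i3oa*/']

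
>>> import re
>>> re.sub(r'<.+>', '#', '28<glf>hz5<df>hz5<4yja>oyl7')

Each match is replaced by '#'.

'28#oyl7'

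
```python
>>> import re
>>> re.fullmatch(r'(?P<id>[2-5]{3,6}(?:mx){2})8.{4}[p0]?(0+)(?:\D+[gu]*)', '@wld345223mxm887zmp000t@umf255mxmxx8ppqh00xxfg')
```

None

The pattern matches 3 to 6 of a character in [2-5], then the literal 'mx' repeated 2 times (captured as 'id'); then a literal '8'; then exactly 4 of any character, then optionally one of [p0]; then one or more of a literal '0' (captured); then one or more of a non-digit, then zero or more of one of [gu] (non-capturing group).
For `fullmatch`, every character of the input must be accounted for by the pattern.
Here there's no way to consume every character, so the call returns None.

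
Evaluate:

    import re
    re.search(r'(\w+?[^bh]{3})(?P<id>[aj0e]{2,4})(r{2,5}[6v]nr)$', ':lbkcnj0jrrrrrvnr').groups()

('lbkcn', 'j0j', 'rrrrrvnr')

This matches one or more of a word character (lazy), then exactly 3 of any character except [bh] (captured); then 2 to 4 of one of [aj0e] (captured as 'id'); then 2 to 5 of the literal 'r', then one of [6v], then the literal 'nr' (captured); then anchored at the end.
`re.search` scans for the first position where the pattern succeeds.
The match spans [1:17] → 'lbkcnj0jrrrrrvnr'.
Captured: group 1 = 'lbkcn', group 2 = 'j0j', group 3 = 'rrrrrvnr'.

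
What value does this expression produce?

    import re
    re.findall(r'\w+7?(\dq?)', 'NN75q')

The pattern matches one or more of a word character, then optionally a literal '7'; then a digit, then optionally the literal 'q' (captured).
Matches: at [0:5] match 'NN75q', group 1 = '5q'.
With a single group, `findall` returns only what that group captured — 1 item.

['5q']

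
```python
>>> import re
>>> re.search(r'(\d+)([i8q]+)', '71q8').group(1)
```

'71'

Pattern: one or more of a digit (captured); then one or more of one of [i8q] (captured).
`re.search` tries every starting position until one works.
The match spans [0:4] → '71q8'.
Captured: group 1 = '71', group 2 = 'q8'.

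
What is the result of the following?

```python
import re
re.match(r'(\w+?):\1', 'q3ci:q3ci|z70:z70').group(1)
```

The backreference `\1` re-matches whatever the first group consumed, character for character.
`re.match` won't scan ahead — the pattern has to work from the very first character.
The match spans [0:9] → 'q3ci:q3ci'.
Captured: group 1 = 'q3ci'.

'q3ci'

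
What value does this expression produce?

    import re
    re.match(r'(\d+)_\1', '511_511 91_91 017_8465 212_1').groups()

The match spans [0:7] → '511_511'.
Captured: group 1 = '511'.

('511',)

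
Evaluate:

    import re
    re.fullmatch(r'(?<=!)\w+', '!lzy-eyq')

Because the assertion is zero-width, the text it checks is not consumed and won't appear in the result.
For `fullmatch`, every character of the input must be accounted for by the pattern.
Here there's no way to consume every character, so the call returns None.

None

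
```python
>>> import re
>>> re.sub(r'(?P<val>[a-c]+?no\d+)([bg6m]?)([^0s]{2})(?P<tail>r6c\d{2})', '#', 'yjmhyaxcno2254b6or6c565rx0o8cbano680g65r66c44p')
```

'yjmhyax#5rx0o8cbano680g65r66c44p'

`sub` substitutes '#' at each match site.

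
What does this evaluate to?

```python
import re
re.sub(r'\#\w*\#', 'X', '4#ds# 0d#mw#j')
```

'4X 0dXj'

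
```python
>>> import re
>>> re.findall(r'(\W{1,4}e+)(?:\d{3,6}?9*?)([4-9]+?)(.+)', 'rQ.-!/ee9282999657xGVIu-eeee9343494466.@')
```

This matches 1 to 4 of a non-word character, then one or more of the literal 'e' (captured); then 3 to 6 of a digit (lazy), then zero or more of the literal '9' (lazy) (non-capturing group); then one or more of a character in [4-9] (lazy) (captured); then one or more of any character (captured).
The `?` after the quantifier makes it lazy — it takes as little as possible before letting the rest of the pattern try.
Scanning left to right: at [2:40] match '.-!/ee9282999657xGVIu-eeee9343494466.@', groups = ('.-!/ee', '9', '99657xGVIu-eeee9343494466.@').
With 3 capturing groups, `findall` returns a 3-tuple per match.

[('.-!/ee', '9', '99657xGVIu-eeee9343494466.@')]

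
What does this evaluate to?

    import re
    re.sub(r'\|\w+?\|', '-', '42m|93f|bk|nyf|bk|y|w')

Each match is replaced by '-'.

'42m-bk-bk-w'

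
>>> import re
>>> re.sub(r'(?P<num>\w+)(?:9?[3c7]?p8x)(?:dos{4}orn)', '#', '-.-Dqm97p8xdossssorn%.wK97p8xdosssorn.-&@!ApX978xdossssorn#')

'-.-#%.wK97p8xdosssorn.-&@!ApX978xdossssorn#'

This matches one or more of a word character (captured as 'num'); then optionally a literal '9', then optionally one of [3c7], then the literal 'p8x' (non-capturing group); then the literal 'do', then exactly 4 of the literal 's', then the literal 'orn' (non-capturing group).
Matches: at [3:20] → 'Dqm97p8xdossssorn'.
Each match is replaced by '#'.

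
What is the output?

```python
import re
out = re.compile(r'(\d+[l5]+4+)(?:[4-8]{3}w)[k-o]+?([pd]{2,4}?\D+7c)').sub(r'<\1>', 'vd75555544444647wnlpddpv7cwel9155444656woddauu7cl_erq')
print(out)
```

vd<75555544444>wel<9155444>l_erq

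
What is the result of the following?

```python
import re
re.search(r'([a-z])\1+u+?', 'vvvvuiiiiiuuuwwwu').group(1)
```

'v'

After group 1 captures some text, `\1` only succeeds where that same text appears again.
`re.search` tries every starting position until one works.
The match spans [0:5] → 'vvvvu'.
Captured: group 1 = 'v'.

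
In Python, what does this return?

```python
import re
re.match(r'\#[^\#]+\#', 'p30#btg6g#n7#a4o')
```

`re.match` only tries the pattern at the start of the string.
Here the pattern fails at index 0, so the call returns None.

None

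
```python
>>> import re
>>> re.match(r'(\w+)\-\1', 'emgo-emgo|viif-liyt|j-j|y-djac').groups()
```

('emgo',)

`\1` has to match the exact text group 1 already captured.
`match` is anchored at position 0; if the pattern doesn't fit there, it returns None.
The match spans [0:9] → 'emgo-emgo'.
Captured: group 1 = 'emgo'.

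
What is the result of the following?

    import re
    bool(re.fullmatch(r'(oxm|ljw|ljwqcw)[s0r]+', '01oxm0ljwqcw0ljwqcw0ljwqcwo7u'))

False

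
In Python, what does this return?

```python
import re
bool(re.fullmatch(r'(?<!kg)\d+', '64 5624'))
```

False

`(?!…)`/`(?<!…)` only lets a position through if the neighbouring text does NOT match; no characters are consumed.
`re.fullmatch` requires the pattern to consume the entire string.
Here there's no way to consume every character, so the call returns None, and `bool(None)` is False.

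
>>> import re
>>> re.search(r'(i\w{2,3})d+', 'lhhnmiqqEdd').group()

'iqqEdd'

Pattern: a literal 'i', then 2 to 3 of a word character (captured); then one or more of a literal 'd'.
Unlike `match`, `search` isn't anchored — it looks for the pattern anywhere in the string.
The match spans [5:11] → 'iqqEdd'.
Captured: group 1 = 'iqqE'.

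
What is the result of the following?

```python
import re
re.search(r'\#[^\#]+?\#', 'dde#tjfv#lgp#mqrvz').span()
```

Unlike `match`, `search` isn't anchored — it looks for the pattern anywhere in the string.
The match spans [3:9] → '#tjfv#'.

(3, 9)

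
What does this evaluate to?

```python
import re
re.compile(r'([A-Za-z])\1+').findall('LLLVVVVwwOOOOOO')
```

The backreference `\1` re-matches whatever the first group consumed, character for character.
Matches: at [0:3] match 'LLL', group 1 = 'L'; at [3:7] match 'VVVV', group 1 = 'V'; at [7:9] match 'ww', group 1 = 'w'; at [9:15] match 'OOOOOO', group 1 = 'O'.
One capturing group, so `findall` returns just the captured substring from each match — 4 in all.

['L', 'V', 'w', 'O']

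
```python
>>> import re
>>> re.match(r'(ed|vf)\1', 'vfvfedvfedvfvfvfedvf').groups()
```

('vf',)

`\1` is not a pattern — it's the concrete string captured by group 1, re-applied verbatim.
`re.match` only tries the pattern at the start of the string.
The match spans [0:4] → 'vfvf'.
Captured: group 1 = 'vf'.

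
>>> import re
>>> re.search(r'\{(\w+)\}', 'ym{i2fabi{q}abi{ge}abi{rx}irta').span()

`re.search` tries every starting position until one works.
The match spans [9:12] → '{q}'.
Captured: group 1 = 'q'.

(9, 12)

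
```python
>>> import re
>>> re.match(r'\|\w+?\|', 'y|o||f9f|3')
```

None

With `match`, the pattern is implicitly anchored at the beginning.
Here position 0 doesn't satisfy it, so the call returns None.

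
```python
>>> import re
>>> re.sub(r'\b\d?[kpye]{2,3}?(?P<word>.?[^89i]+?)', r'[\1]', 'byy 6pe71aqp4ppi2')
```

'byy [71]aqp4ppi2'

The replacement refers to a captured group, so each match is rewritten using its own captured text.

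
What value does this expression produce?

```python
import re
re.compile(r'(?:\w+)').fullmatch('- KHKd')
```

The pattern matches one or more of a word character (non-capturing group).
For `fullmatch`, every character of the input must be accounted for by the pattern.
Here the pattern can't cover the whole string, so the call returns None.

None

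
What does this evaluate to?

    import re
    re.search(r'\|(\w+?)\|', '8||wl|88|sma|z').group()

The match spans [2:6] → '|wl|'.

'|wl|'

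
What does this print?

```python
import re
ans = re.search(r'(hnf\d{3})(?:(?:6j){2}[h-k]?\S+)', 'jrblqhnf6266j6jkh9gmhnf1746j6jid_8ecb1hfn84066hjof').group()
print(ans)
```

The match spans [5:50] → 'hnf6266j6jkh9gmhnf1746j6jid_8ecb1hfn84066hjof'.

hnf6266j6jkh9gmhnf1746j6jid_8ecb1hfn84066hjof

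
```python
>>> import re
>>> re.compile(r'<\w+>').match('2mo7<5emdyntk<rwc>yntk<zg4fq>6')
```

None

`re.match` won't scan ahead — the pattern has to work from the very first character.
Here the string doesn't start with a match, so the call returns None.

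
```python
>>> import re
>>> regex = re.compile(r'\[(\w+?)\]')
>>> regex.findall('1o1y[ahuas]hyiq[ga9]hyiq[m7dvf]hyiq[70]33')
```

['ahuas', 'ga9', 'm7dvf', '70']

Because there's exactly one group, `findall` drops the full match and keeps group 1 from each hit.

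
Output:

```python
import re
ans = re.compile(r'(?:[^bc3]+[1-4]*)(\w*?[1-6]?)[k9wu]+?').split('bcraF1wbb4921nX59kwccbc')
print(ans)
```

['bc', 'bb4', '', '', 'ccbc']

Pattern: one or more of any character except [bc3], then zero or more of a character in [1-4] (non-capturing group); then zero or more of a word character (lazy), then optionally a character in [1-6] (captured); then one or more of one of [k9wu] (lazy).
Lazy quantifiers expand one character at a time until the remainder of the pattern can match.
Matches to split on: at [2:11] → 'raF1wbb49'; at [11:19] → '21nX59kw'.
The group in the pattern means `split` returns the separators' captures alongside the pieces.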